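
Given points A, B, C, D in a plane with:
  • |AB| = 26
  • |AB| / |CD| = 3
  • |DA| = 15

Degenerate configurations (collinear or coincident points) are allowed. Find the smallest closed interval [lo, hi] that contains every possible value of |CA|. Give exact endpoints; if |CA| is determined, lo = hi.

|CA| ∈ [19/3, 71/3]  (≈ [6.3333, 23.6667])

|AB| ∈ {26}
|AD| ∈ {15}
|CD| ∈ {26/3}
|BD| ∈ [11, 41]
|AC| ∈ [19/3, 71/3]
|BC| ∈ [7/3, 149/3]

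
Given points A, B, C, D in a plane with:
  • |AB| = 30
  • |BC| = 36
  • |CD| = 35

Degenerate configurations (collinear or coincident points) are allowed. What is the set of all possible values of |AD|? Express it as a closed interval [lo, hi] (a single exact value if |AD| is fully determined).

|AD| ∈ [0, 101]  (≈ [0.0000, 101.0000])

|AB| ∈ {30}
|BC| ∈ {36}
|CD| ∈ {35}
|AC| ∈ [6, 66]
|BD| ∈ [1, 71]
|AD| ∈ [0, 101]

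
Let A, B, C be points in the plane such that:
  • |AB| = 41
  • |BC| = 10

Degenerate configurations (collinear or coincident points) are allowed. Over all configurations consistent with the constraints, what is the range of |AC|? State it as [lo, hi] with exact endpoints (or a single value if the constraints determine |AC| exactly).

|AB| ∈ {41}
|BC| ∈ {10}
|AC| ∈ [31, 51]

|AC| ∈ [31, 51]  (≈ [31.0000, 51.0000])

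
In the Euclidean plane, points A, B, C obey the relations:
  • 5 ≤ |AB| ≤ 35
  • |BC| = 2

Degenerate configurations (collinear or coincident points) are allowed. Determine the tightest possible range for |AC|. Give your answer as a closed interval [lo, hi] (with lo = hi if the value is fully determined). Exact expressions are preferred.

|AC| ∈ [3, 37]  (≈ [3.0000, 37.0000])

|AB| ∈ [5, 35]
|BC| ∈ {2}
|AC| ∈ [3, 37]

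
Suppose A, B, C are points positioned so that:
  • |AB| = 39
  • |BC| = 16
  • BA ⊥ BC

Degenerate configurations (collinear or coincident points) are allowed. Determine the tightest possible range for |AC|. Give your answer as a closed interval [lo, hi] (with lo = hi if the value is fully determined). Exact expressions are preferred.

|AB| ∈ {39}
|BC| ∈ {16}
|AC| ∈ {√(1777)}

|AC| = √(1777)  (≈ 42.1545)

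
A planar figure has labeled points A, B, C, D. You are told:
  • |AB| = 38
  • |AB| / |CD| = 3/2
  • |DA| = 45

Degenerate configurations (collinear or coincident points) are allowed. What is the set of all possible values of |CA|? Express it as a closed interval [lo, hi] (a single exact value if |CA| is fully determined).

|AB| ∈ {38}
|AD| ∈ {45}
|CD| ∈ {76/3}
|BD| ∈ [7, 83]
|AC| ∈ [59/3, 211/3]
|BC| ∈ [0, 325/3]

|CA| ∈ [59/3, 211/3]  (≈ [19.6667, 70.3333])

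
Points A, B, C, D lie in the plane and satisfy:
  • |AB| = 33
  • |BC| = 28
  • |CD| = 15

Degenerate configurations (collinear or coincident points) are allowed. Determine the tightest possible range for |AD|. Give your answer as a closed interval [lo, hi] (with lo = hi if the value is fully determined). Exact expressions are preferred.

|AB| ∈ {33}
|BC| ∈ {28}
|CD| ∈ {15}
|AC| ∈ [5, 61]
|BD| ∈ [13, 43]
|AD| ∈ [0, 76]

|AD| ∈ [0, 76]  (≈ [0.0000, 76.0000])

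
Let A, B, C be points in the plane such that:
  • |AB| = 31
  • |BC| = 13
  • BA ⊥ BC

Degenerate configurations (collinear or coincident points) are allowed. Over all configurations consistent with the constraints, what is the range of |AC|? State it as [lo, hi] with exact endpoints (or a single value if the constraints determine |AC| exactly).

|AB| ∈ {31}
|BC| ∈ {13}
|AC| ∈ {√(1130)}

|AC| = √(1130)  (≈ 33.6155)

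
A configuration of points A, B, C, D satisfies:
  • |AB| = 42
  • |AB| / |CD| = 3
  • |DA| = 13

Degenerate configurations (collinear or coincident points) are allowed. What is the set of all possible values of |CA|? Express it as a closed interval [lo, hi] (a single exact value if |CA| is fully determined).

|AB| ∈ {42}
|AD| ∈ {13}
|CD| ∈ {14}
|BD| ∈ [29, 55]
|AC| ∈ [1, 27]
|BC| ∈ [15, 69]

|CA| ∈ [1, 27]  (≈ [1.0000, 27.0000])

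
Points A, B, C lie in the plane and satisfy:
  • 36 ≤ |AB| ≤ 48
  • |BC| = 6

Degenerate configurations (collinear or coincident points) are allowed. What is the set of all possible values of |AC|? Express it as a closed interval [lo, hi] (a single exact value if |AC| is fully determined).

|AC| ∈ [30, 54]  (≈ [30.0000, 54.0000])

|AB| ∈ [36, 48]
|BC| ∈ {6}
|AC| ∈ [30, 54]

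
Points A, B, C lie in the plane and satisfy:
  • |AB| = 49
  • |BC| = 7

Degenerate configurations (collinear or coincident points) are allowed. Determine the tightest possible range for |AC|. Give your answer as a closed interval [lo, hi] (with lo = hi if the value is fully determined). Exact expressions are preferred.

|AB| ∈ {49}
|BC| ∈ {7}
|AC| ∈ [42, 56]

|AC| ∈ [42, 56]  (≈ [42.0000, 56.0000])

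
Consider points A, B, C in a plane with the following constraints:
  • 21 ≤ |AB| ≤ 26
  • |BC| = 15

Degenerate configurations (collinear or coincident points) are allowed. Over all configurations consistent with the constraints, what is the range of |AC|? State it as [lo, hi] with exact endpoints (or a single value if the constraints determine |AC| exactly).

|AB| ∈ [21, 26]
|BC| ∈ {15}
|AC| ∈ [6, 41]

|AC| ∈ [6, 41]  (≈ [6.0000, 41.0000])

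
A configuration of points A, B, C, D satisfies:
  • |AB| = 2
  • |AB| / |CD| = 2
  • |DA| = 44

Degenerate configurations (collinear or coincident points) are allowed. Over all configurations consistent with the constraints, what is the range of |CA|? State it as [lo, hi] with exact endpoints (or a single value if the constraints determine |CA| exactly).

|AB| ∈ {2}
|AD| ∈ {44}
|CD| ∈ {1}
|BD| ∈ [42, 46]
|AC| ∈ [43, 45]
|BC| ∈ [41, 47]

|CA| ∈ [43, 45]  (≈ [43.0000, 45.0000])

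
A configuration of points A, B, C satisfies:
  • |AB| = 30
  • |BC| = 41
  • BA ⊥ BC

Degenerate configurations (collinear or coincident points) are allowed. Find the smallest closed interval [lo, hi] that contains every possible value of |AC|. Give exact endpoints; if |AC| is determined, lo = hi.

|AB| ∈ {30}
|BC| ∈ {41}
|AC| ∈ {√(2581)}

|AC| = √(2581)  (≈ 50.8035)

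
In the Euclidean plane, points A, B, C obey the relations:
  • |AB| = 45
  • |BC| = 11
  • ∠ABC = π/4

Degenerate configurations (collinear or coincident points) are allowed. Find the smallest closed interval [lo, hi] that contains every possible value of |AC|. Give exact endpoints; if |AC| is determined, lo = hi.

|AB| ∈ {45}
|BC| ∈ {11}
|AC| ∈ {√(2146 - 495·√(2))}

|AC| = √(2146 - 495·√(2))  (≈ 38.0258)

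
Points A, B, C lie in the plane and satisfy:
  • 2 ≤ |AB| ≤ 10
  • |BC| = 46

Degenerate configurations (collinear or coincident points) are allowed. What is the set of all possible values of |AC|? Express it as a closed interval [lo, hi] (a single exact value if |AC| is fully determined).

|AB| ∈ [2, 10]
|BC| ∈ {46}
|AC| ∈ [36, 56]

|AC| ∈ [36, 56]  (≈ [36.0000, 56.0000])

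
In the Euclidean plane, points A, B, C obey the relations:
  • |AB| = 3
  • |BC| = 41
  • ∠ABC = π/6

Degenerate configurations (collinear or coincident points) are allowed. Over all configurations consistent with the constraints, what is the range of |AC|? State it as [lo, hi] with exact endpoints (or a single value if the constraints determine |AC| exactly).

|AB| ∈ {3}
|BC| ∈ {41}
|AC| ∈ {√(1690 - 123·√(3))}

|AC| = √(1690 - 123·√(3))  (≈ 38.4312)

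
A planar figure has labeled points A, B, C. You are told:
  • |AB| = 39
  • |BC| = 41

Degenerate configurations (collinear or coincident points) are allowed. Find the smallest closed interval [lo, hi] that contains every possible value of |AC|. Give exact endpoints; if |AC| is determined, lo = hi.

|AB| ∈ {39}
|BC| ∈ {41}
|AC| ∈ [2, 80]

|AC| ∈ [2, 80]  (≈ [2.0000, 80.0000])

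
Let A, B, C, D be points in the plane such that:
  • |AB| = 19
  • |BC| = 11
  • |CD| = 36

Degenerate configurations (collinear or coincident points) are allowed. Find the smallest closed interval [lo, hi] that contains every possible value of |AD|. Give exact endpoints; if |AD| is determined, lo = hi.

|AD| ∈ [6, 66]  (≈ [6.0000, 66.0000])

|AB| ∈ {19}
|BC| ∈ {11}
|CD| ∈ {36}
|AC| ∈ [8, 30]
|BD| ∈ [25, 47]
|AD| ∈ [6, 66]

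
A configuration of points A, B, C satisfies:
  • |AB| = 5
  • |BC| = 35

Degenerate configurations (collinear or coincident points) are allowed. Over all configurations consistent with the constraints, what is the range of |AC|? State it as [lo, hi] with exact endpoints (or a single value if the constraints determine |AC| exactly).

|AB| ∈ {5}
|BC| ∈ {35}
|AC| ∈ [30, 40]

|AC| ∈ [30, 40]  (≈ [30.0000, 40.0000])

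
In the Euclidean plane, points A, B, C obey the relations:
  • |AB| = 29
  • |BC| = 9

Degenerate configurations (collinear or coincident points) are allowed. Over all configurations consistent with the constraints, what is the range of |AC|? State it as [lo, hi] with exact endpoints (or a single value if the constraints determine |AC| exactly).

|AB| ∈ {29}
|BC| ∈ {9}
|AC| ∈ [20, 38]

|AC| ∈ [20, 38]  (≈ [20.0000, 38.0000])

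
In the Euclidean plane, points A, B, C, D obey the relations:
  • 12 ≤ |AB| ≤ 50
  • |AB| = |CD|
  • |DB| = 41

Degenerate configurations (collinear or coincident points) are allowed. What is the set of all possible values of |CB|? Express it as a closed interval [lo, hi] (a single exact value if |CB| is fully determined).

|AB| ∈ [12, 50]
|BD| ∈ {41}
|CD| ∈ [12, 50]
|AD| ∈ [0, 91]
|BC| ∈ [0, 91]
|AC| ∈ [0, 141]

|CB| ∈ [0, 91]  (≈ [0.0000, 91.0000])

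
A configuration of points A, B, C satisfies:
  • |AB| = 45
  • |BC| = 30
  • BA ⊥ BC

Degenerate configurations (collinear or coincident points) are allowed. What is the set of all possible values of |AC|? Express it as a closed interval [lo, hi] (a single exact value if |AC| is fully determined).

|AB| ∈ {45}
|BC| ∈ {30}
|AC| ∈ {15·√(13)}

|AC| = 15·√(13)  (≈ 54.0833)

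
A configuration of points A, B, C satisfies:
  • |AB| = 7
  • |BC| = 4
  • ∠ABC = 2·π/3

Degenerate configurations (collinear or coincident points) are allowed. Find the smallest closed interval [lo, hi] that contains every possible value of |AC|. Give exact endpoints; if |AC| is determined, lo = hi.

|AC| = √(93)  (≈ 9.6437)

|AB| ∈ {7}
|BC| ∈ {4}
|AC| ∈ {√(93)}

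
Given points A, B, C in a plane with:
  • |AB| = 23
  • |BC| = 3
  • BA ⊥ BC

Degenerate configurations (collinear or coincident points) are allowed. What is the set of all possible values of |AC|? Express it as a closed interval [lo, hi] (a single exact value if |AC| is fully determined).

|AC| = √(538)  (≈ 23.1948)

|AB| ∈ {23}
|BC| ∈ {3}
|AC| ∈ {√(538)}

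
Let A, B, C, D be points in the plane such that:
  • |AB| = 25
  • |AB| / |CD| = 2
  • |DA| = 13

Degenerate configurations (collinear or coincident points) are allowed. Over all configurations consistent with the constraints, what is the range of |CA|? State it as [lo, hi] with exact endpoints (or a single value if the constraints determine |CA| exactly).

|AB| ∈ {25}
|AD| ∈ {13}
|CD| ∈ {25/2}
|BD| ∈ [12, 38]
|AC| ∈ [1/2, 51/2]
|BC| ∈ [0, 101/2]

|CA| ∈ [1/2, 51/2]  (≈ [0.5000, 25.5000])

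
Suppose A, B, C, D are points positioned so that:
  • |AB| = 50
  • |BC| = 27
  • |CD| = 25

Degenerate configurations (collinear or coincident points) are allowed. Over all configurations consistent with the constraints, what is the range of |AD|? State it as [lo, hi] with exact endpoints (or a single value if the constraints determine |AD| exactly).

|AD| ∈ [0, 102]  (≈ [0.0000, 102.0000])

|AB| ∈ {50}
|BC| ∈ {27}
|CD| ∈ {25}
|AC| ∈ [23, 77]
|BD| ∈ [2, 52]
|AD| ∈ [0, 102]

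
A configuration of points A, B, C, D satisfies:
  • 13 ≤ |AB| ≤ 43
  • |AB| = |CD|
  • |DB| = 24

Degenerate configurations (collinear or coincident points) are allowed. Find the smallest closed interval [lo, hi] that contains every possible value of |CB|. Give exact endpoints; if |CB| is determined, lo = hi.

|AB| ∈ [13, 43]
|BD| ∈ {24}
|CD| ∈ [13, 43]
|AD| ∈ [0, 67]
|BC| ∈ [0, 67]
|AC| ∈ [0, 110]

|CB| ∈ [0, 67]  (≈ [0.0000, 67.0000])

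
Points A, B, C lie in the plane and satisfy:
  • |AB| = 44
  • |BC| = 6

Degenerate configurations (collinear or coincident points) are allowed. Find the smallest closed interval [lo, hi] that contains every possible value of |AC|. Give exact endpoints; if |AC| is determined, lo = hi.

|AC| ∈ [38, 50]  (≈ [38.0000, 50.0000])

|AB| ∈ {44}
|BC| ∈ {6}
|AC| ∈ [38, 50]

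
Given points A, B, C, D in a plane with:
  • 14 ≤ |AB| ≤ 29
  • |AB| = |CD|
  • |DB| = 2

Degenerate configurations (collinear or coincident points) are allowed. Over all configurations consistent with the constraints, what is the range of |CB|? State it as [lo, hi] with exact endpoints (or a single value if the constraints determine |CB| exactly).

|AB| ∈ [14, 29]
|BD| ∈ {2}
|CD| ∈ [14, 29]
|AD| ∈ [12, 31]
|BC| ∈ [12, 31]
|AC| ∈ [0, 60]

|CB| ∈ [12, 31]  (≈ [12.0000, 31.0000])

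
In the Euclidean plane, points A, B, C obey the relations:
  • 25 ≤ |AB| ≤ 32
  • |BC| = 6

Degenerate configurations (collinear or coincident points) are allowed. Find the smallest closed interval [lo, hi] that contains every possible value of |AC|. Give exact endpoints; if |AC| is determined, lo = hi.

|AB| ∈ [25, 32]
|BC| ∈ {6}
|AC| ∈ [19, 38]

|AC| ∈ [19, 38]  (≈ [19.0000, 38.0000])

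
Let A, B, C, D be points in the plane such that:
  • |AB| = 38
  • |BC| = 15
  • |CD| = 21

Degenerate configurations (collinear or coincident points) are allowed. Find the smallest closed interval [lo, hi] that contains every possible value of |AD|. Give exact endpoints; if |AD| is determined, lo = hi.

|AD| ∈ [2, 74]  (≈ [2.0000, 74.0000])

|AB| ∈ {38}
|BC| ∈ {15}
|CD| ∈ {21}
|AC| ∈ [23, 53]
|BD| ∈ [6, 36]
|AD| ∈ [2, 74]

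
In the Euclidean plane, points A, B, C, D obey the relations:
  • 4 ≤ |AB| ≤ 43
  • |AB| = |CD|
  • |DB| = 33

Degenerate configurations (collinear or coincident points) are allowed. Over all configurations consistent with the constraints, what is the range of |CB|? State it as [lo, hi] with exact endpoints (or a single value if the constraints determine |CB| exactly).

|AB| ∈ [4, 43]
|BD| ∈ {33}
|CD| ∈ [4, 43]
|AD| ∈ [0, 76]
|BC| ∈ [0, 76]
|AC| ∈ [0, 119]

|CB| ∈ [0, 76]  (≈ [0.0000, 76.0000])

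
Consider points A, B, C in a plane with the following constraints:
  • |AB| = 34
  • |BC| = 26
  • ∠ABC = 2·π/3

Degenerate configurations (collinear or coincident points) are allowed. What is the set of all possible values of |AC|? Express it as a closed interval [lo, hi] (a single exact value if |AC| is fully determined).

|AB| ∈ {34}
|BC| ∈ {26}
|AC| ∈ {2·√(679)}

|AC| = 2·√(679)  (≈ 52.1153)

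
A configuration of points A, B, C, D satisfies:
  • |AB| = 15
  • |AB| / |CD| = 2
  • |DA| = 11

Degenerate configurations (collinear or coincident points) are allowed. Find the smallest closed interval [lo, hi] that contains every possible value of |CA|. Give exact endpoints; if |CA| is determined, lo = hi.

|AB| ∈ {15}
|AD| ∈ {11}
|CD| ∈ {15/2}
|BD| ∈ [4, 26]
|AC| ∈ [7/2, 37/2]
|BC| ∈ [0, 67/2]

|CA| ∈ [7/2, 37/2]  (≈ [3.5000, 18.5000])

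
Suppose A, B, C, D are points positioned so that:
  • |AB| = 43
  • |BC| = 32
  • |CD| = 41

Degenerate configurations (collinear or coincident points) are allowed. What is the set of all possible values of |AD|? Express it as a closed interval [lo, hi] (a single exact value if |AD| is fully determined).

|AD| ∈ [0, 116]  (≈ [0.0000, 116.0000])

|AB| ∈ {43}
|BC| ∈ {32}
|CD| ∈ {41}
|AC| ∈ [11, 75]
|BD| ∈ [9, 73]
|AD| ∈ [0, 116]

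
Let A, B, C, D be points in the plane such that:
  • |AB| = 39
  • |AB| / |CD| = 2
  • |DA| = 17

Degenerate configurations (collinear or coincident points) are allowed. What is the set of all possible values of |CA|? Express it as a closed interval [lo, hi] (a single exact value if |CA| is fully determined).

|CA| ∈ [5/2, 73/2]  (≈ [2.5000, 36.5000])

|AB| ∈ {39}
|AD| ∈ {17}
|CD| ∈ {39/2}
|BD| ∈ [22, 56]
|AC| ∈ [5/2, 73/2]
|BC| ∈ [5/2, 151/2]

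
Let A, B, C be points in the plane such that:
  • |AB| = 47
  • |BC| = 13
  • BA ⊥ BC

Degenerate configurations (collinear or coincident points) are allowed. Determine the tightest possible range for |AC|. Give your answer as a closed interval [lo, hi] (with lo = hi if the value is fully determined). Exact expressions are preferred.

|AB| ∈ {47}
|BC| ∈ {13}
|AC| ∈ {√(2378)}

|AC| = √(2378)  (≈ 48.7647)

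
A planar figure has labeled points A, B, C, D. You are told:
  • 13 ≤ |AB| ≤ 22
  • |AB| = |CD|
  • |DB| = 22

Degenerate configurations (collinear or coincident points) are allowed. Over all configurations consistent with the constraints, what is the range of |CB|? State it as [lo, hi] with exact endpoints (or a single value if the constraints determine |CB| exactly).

|AB| ∈ [13, 22]
|BD| ∈ {22}
|CD| ∈ [13, 22]
|AD| ∈ [0, 44]
|BC| ∈ [0, 44]
|AC| ∈ [0, 66]

|CB| ∈ [0, 44]  (≈ [0.0000, 44.0000])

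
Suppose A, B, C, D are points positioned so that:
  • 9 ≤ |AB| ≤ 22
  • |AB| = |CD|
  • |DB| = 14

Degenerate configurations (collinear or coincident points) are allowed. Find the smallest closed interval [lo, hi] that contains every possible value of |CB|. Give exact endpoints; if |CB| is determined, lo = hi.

|AB| ∈ [9, 22]
|BD| ∈ {14}
|CD| ∈ [9, 22]
|AD| ∈ [0, 36]
|BC| ∈ [0, 36]
|AC| ∈ [0, 58]

|CB| ∈ [0, 36]  (≈ [0.0000, 36.0000])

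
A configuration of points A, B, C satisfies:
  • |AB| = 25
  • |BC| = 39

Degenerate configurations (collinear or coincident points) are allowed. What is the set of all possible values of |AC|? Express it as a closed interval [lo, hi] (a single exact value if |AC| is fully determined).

|AB| ∈ {25}
|BC| ∈ {39}
|AC| ∈ [14, 64]

|AC| ∈ [14, 64]  (≈ [14.0000, 64.0000])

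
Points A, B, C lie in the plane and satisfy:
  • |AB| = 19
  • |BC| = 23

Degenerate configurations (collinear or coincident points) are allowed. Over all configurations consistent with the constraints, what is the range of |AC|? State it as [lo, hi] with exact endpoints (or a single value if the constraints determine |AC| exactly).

|AC| ∈ [4, 42]  (≈ [4.0000, 42.0000])

|AB| ∈ {19}
|BC| ∈ {23}
|AC| ∈ [4, 42]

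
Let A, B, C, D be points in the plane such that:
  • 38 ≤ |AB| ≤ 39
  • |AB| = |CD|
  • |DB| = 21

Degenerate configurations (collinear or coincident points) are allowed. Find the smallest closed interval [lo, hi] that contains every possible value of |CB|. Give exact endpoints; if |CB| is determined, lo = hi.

|AB| ∈ [38, 39]
|BD| ∈ {21}
|CD| ∈ [38, 39]
|AD| ∈ [17, 60]
|BC| ∈ [17, 60]
|AC| ∈ [0, 99]

|CB| ∈ [17, 60]  (≈ [17.0000, 60.0000])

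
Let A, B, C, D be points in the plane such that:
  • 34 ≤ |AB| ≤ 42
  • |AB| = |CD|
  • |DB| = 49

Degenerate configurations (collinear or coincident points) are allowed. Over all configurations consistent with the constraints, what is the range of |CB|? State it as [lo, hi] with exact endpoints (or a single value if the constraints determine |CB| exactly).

|CB| ∈ [7, 91]  (≈ [7.0000, 91.0000])

|AB| ∈ [34, 42]
|BD| ∈ {49}
|CD| ∈ [34, 42]
|AD| ∈ [7, 91]
|BC| ∈ [7, 91]
|AC| ∈ [0, 133]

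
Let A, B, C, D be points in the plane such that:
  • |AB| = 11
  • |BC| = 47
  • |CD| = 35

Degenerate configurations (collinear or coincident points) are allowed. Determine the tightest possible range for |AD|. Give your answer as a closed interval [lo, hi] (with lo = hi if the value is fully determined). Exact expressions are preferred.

|AD| ∈ [1, 93]  (≈ [1.0000, 93.0000])

|AB| ∈ {11}
|BC| ∈ {47}
|CD| ∈ {35}
|AC| ∈ [36, 58]
|BD| ∈ [12, 82]
|AD| ∈ [1, 93]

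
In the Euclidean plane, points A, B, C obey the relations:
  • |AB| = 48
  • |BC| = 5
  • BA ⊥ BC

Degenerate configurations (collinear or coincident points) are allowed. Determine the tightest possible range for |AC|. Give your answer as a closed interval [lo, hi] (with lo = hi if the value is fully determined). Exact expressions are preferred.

|AB| ∈ {48}
|BC| ∈ {5}
|AC| ∈ {√(2329)}

|AC| = √(2329)  (≈ 48.2597)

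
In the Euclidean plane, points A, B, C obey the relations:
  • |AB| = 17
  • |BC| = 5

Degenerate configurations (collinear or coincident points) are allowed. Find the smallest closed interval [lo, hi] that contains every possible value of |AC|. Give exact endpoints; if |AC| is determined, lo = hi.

|AB| ∈ {17}
|BC| ∈ {5}
|AC| ∈ [12, 22]

|AC| ∈ [12, 22]  (≈ [12.0000, 22.0000])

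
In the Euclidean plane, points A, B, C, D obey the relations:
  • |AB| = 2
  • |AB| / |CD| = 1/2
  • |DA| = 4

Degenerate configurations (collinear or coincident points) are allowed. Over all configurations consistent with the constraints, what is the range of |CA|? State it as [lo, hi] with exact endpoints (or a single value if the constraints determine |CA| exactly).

|CA| ∈ [0, 8]  (≈ [0.0000, 8.0000])

|AB| ∈ {2}
|AD| ∈ {4}
|CD| ∈ {4}
|BD| ∈ [2, 6]
|AC| ∈ [0, 8]
|BC| ∈ [0, 10]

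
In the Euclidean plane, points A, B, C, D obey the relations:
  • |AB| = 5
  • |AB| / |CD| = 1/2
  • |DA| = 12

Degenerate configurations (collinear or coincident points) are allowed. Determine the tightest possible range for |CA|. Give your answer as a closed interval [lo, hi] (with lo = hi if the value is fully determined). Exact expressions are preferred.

|CA| ∈ [2, 22]  (≈ [2.0000, 22.0000])

|AB| ∈ {5}
|AD| ∈ {12}
|CD| ∈ {10}
|BD| ∈ [7, 17]
|AC| ∈ [2, 22]
|BC| ∈ [0, 27]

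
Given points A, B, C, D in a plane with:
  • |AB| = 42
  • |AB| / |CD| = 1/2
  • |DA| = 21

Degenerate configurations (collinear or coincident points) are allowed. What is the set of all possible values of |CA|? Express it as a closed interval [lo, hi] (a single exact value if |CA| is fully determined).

|AB| ∈ {42}
|AD| ∈ {21}
|CD| ∈ {84}
|BD| ∈ [21, 63]
|AC| ∈ [63, 105]
|BC| ∈ [21, 147]

|CA| ∈ [63, 105]  (≈ [63.0000, 105.0000])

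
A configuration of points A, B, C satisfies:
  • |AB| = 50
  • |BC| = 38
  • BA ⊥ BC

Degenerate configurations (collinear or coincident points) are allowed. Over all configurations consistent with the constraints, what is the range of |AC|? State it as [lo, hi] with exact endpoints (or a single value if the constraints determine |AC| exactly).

|AB| ∈ {50}
|BC| ∈ {38}
|AC| ∈ {2·√(986)}

|AC| = 2·√(986)  (≈ 62.8013)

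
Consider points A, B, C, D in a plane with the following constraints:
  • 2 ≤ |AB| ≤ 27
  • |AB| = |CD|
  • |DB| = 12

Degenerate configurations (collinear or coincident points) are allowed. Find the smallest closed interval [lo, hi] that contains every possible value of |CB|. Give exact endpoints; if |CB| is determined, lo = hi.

|CB| ∈ [0, 39]  (≈ [0.0000, 39.0000])

|AB| ∈ [2, 27]
|BD| ∈ {12}
|CD| ∈ [2, 27]
|AD| ∈ [0, 39]
|BC| ∈ [0, 39]
|AC| ∈ [0, 66]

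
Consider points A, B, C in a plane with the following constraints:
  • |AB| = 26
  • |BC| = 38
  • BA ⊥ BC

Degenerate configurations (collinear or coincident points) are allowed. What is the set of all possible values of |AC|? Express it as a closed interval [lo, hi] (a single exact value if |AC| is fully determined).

|AC| = 2·√(530)  (≈ 46.0435)

|AB| ∈ {26}
|BC| ∈ {38}
|AC| ∈ {2·√(530)}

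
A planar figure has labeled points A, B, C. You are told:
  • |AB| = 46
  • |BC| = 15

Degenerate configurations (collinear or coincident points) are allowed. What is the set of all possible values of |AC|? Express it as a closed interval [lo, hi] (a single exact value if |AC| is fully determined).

|AC| ∈ [31, 61]  (≈ [31.0000, 61.0000])

|AB| ∈ {46}
|BC| ∈ {15}
|AC| ∈ [31, 61]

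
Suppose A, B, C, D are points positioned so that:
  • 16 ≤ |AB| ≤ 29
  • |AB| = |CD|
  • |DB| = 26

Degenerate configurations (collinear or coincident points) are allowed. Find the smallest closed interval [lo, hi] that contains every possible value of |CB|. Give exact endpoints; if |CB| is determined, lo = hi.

|CB| ∈ [0, 55]  (≈ [0.0000, 55.0000])

|AB| ∈ [16, 29]
|BD| ∈ {26}
|CD| ∈ [16, 29]
|AD| ∈ [0, 55]
|BC| ∈ [0, 55]
|AC| ∈ [0, 84]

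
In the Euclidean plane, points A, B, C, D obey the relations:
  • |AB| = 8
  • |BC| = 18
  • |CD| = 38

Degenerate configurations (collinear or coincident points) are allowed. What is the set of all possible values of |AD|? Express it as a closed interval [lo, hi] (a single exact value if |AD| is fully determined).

|AD| ∈ [12, 64]  (≈ [12.0000, 64.0000])

|AB| ∈ {8}
|BC| ∈ {18}
|CD| ∈ {38}
|AC| ∈ [10, 26]
|BD| ∈ [20, 56]
|AD| ∈ [12, 64]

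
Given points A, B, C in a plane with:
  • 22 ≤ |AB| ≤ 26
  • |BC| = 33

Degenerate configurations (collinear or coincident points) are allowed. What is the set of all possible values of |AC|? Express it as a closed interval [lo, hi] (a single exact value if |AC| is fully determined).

|AB| ∈ [22, 26]
|BC| ∈ {33}
|AC| ∈ [7, 59]

|AC| ∈ [7, 59]  (≈ [7.0000, 59.0000])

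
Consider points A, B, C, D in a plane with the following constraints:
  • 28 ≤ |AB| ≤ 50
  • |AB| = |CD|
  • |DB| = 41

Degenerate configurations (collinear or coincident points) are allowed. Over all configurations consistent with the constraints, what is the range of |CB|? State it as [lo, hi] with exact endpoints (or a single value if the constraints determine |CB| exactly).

|AB| ∈ [28, 50]
|BD| ∈ {41}
|CD| ∈ [28, 50]
|AD| ∈ [0, 91]
|BC| ∈ [0, 91]
|AC| ∈ [0, 141]

|CB| ∈ [0, 91]  (≈ [0.0000, 91.0000])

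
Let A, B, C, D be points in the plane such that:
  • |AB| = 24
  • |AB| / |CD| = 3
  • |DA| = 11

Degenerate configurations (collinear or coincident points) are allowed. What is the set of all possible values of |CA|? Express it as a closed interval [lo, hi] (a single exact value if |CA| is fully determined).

|CA| ∈ [3, 19]  (≈ [3.0000, 19.0000])

|AB| ∈ {24}
|AD| ∈ {11}
|CD| ∈ {8}
|BD| ∈ [13, 35]
|AC| ∈ [3, 19]
|BC| ∈ [5, 43]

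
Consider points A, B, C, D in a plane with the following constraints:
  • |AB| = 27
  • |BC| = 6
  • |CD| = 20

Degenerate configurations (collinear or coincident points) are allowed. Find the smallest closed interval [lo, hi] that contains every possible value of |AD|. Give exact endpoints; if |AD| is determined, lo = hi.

|AB| ∈ {27}
|BC| ∈ {6}
|CD| ∈ {20}
|AC| ∈ [21, 33]
|BD| ∈ [14, 26]
|AD| ∈ [1, 53]

|AD| ∈ [1, 53]  (≈ [1.0000, 53.0000])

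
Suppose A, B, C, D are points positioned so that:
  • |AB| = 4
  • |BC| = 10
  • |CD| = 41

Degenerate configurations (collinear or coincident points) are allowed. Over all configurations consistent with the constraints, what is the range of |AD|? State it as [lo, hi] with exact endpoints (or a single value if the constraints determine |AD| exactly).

|AD| ∈ [27, 55]  (≈ [27.0000, 55.0000])

|AB| ∈ {4}
|BC| ∈ {10}
|CD| ∈ {41}
|AC| ∈ [6, 14]
|BD| ∈ [31, 51]
|AD| ∈ [27, 55]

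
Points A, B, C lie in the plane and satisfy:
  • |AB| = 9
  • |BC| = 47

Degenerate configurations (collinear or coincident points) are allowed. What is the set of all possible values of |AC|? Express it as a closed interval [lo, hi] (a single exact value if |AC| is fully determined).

|AC| ∈ [38, 56]  (≈ [38.0000, 56.0000])

|AB| ∈ {9}
|BC| ∈ {47}
|AC| ∈ [38, 56]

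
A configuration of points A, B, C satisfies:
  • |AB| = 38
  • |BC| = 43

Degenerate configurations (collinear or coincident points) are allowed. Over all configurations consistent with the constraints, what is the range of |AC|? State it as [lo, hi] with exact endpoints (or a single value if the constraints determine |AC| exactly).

|AB| ∈ {38}
|BC| ∈ {43}
|AC| ∈ [5, 81]

|AC| ∈ [5, 81]  (≈ [5.0000, 81.0000])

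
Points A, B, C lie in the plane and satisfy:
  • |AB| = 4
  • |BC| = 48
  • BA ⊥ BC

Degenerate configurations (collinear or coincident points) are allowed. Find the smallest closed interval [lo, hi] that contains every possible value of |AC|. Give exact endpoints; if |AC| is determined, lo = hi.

|AC| = 4·√(145)  (≈ 48.1664)

|AB| ∈ {4}
|BC| ∈ {48}
|AC| ∈ {4·√(145)}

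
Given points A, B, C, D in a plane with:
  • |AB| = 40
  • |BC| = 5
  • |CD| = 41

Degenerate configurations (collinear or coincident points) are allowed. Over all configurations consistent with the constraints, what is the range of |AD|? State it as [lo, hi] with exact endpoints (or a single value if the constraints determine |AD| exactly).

|AB| ∈ {40}
|BC| ∈ {5}
|CD| ∈ {41}
|AC| ∈ [35, 45]
|BD| ∈ [36, 46]
|AD| ∈ [0, 86]

|AD| ∈ [0, 86]  (≈ [0.0000, 86.0000])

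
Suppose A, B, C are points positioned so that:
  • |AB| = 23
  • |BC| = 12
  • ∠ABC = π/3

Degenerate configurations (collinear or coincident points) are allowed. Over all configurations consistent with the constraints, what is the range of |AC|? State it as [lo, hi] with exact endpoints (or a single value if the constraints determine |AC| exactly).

|AB| ∈ {23}
|BC| ∈ {12}
|AC| ∈ {√(397)}

|AC| = √(397)  (≈ 19.9249)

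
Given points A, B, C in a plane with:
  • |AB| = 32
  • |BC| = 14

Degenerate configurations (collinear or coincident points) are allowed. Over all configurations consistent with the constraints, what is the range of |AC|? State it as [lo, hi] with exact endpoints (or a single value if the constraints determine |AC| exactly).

|AC| ∈ [18, 46]  (≈ [18.0000, 46.0000])

|AB| ∈ {32}
|BC| ∈ {14}
|AC| ∈ [18, 46]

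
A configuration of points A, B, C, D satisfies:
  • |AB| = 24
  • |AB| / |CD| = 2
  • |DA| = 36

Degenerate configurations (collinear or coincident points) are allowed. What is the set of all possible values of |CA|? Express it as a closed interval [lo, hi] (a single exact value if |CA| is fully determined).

|CA| ∈ [24, 48]  (≈ [24.0000, 48.0000])

|AB| ∈ {24}
|AD| ∈ {36}
|CD| ∈ {12}
|BD| ∈ [12, 60]
|AC| ∈ [24, 48]
|BC| ∈ [0, 72]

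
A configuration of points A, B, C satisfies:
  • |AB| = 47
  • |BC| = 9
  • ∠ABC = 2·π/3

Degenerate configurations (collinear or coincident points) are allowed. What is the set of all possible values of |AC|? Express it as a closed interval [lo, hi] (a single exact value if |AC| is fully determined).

|AC| = √(2713)  (≈ 52.0865)

|AB| ∈ {47}
|BC| ∈ {9}
|AC| ∈ {√(2713)}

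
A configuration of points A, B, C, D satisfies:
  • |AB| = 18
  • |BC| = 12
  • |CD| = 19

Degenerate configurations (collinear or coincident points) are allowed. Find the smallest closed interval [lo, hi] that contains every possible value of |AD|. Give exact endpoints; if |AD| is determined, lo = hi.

|AD| ∈ [0, 49]  (≈ [0.0000, 49.0000])

|AB| ∈ {18}
|BC| ∈ {12}
|CD| ∈ {19}
|AC| ∈ [6, 30]
|BD| ∈ [7, 31]
|AD| ∈ [0, 49]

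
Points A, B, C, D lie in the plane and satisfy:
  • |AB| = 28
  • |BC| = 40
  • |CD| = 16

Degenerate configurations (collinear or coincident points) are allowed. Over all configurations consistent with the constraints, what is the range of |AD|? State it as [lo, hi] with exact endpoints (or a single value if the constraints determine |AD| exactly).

|AD| ∈ [0, 84]  (≈ [0.0000, 84.0000])

|AB| ∈ {28}
|BC| ∈ {40}
|CD| ∈ {16}
|AC| ∈ [12, 68]
|BD| ∈ [24, 56]
|AD| ∈ [0, 84]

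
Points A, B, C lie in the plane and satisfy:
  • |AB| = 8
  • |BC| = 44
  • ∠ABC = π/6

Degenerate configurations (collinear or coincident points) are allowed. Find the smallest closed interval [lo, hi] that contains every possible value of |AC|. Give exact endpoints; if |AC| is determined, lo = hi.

|AB| ∈ {8}
|BC| ∈ {44}
|AC| ∈ {4·√(125 - 22·√(3))}

|AC| = 4·√(125 - 22·√(3))  (≈ 37.2870)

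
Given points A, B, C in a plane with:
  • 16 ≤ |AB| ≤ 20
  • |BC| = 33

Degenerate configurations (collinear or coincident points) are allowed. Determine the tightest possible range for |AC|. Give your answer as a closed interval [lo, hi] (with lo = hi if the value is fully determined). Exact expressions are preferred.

|AC| ∈ [13, 53]  (≈ [13.0000, 53.0000])

|AB| ∈ [16, 20]
|BC| ∈ {33}
|AC| ∈ [13, 53]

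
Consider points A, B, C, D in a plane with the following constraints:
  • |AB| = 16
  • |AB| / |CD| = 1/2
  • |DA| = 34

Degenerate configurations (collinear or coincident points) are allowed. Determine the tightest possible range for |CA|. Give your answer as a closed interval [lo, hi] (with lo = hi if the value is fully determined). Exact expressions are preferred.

|CA| ∈ [2, 66]  (≈ [2.0000, 66.0000])

|AB| ∈ {16}
|AD| ∈ {34}
|CD| ∈ {32}
|BD| ∈ [18, 50]
|AC| ∈ [2, 66]
|BC| ∈ [0, 82]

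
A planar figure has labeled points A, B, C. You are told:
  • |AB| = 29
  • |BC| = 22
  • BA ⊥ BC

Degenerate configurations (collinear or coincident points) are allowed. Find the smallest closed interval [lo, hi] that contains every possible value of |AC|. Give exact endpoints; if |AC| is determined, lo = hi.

|AC| = 5·√(53)  (≈ 36.4005)

|AB| ∈ {29}
|BC| ∈ {22}
|AC| ∈ {5·√(53)}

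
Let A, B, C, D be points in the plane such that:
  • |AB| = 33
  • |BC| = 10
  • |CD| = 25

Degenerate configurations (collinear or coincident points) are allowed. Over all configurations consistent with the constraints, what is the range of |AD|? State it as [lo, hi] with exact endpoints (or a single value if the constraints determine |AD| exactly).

|AB| ∈ {33}
|BC| ∈ {10}
|CD| ∈ {25}
|AC| ∈ [23, 43]
|BD| ∈ [15, 35]
|AD| ∈ [0, 68]

|AD| ∈ [0, 68]  (≈ [0.0000, 68.0000])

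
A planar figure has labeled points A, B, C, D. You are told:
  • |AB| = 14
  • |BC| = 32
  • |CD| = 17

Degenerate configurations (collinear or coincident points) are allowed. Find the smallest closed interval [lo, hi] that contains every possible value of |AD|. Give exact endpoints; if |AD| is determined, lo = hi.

|AD| ∈ [1, 63]  (≈ [1.0000, 63.0000])

|AB| ∈ {14}
|BC| ∈ {32}
|CD| ∈ {17}
|AC| ∈ [18, 46]
|BD| ∈ [15, 49]
|AD| ∈ [1, 63]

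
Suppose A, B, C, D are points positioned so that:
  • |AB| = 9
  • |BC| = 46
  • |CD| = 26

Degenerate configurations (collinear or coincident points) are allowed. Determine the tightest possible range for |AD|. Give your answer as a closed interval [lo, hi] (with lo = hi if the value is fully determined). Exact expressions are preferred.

|AD| ∈ [11, 81]  (≈ [11.0000, 81.0000])

|AB| ∈ {9}
|BC| ∈ {46}
|CD| ∈ {26}
|AC| ∈ [37, 55]
|BD| ∈ [20, 72]
|AD| ∈ [11, 81]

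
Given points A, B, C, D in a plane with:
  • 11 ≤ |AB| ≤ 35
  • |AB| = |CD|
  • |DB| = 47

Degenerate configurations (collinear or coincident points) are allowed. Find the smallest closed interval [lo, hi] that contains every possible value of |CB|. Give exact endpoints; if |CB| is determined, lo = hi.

|AB| ∈ [11, 35]
|BD| ∈ {47}
|CD| ∈ [11, 35]
|AD| ∈ [12, 82]
|BC| ∈ [12, 82]
|AC| ∈ [0, 117]

|CB| ∈ [12, 82]  (≈ [12.0000, 82.0000])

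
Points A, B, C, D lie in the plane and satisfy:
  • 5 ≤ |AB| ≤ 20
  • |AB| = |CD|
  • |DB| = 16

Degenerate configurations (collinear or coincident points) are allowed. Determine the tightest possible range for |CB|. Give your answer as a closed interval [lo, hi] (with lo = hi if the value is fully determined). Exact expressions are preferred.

|AB| ∈ [5, 20]
|BD| ∈ {16}
|CD| ∈ [5, 20]
|AD| ∈ [0, 36]
|BC| ∈ [0, 36]
|AC| ∈ [0, 56]

|CB| ∈ [0, 36]  (≈ [0.0000, 36.0000])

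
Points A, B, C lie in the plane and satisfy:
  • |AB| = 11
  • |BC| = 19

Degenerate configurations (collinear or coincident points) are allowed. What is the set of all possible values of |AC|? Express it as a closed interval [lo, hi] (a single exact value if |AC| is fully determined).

|AB| ∈ {11}
|BC| ∈ {19}
|AC| ∈ [8, 30]

|AC| ∈ [8, 30]  (≈ [8.0000, 30.0000])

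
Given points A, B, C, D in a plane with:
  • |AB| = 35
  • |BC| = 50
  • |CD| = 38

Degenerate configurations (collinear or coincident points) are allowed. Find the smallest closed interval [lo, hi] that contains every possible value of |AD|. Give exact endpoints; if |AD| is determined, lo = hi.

|AD| ∈ [0, 123]  (≈ [0.0000, 123.0000])

|AB| ∈ {35}
|BC| ∈ {50}
|CD| ∈ {38}
|AC| ∈ [15, 85]
|BD| ∈ [12, 88]
|AD| ∈ [0, 123]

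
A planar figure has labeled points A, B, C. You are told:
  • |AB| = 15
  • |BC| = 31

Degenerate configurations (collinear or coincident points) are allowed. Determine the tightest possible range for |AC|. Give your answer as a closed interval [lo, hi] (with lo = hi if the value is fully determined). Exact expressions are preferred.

|AC| ∈ [16, 46]  (≈ [16.0000, 46.0000])

|AB| ∈ {15}
|BC| ∈ {31}
|AC| ∈ [16, 46]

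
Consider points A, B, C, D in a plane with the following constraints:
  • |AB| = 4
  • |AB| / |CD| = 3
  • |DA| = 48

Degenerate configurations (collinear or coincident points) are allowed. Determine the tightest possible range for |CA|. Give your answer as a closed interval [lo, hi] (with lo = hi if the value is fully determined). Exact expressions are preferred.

|AB| ∈ {4}
|AD| ∈ {48}
|CD| ∈ {4/3}
|BD| ∈ [44, 52]
|AC| ∈ [140/3, 148/3]
|BC| ∈ [128/3, 160/3]

|CA| ∈ [140/3, 148/3]  (≈ [46.6667, 49.3333])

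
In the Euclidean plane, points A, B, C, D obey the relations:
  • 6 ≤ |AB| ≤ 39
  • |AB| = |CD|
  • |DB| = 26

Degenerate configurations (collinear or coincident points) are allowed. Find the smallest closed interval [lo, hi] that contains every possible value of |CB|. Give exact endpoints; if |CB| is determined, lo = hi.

|CB| ∈ [0, 65]  (≈ [0.0000, 65.0000])

|AB| ∈ [6, 39]
|BD| ∈ {26}
|CD| ∈ [6, 39]
|AD| ∈ [0, 65]
|BC| ∈ [0, 65]
|AC| ∈ [0, 104]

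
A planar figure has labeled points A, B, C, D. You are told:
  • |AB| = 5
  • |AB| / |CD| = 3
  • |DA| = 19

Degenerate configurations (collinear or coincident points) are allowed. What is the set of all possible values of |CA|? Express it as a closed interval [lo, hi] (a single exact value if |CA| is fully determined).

|CA| ∈ [52/3, 62/3]  (≈ [17.3333, 20.6667])

|AB| ∈ {5}
|AD| ∈ {19}
|CD| ∈ {5/3}
|BD| ∈ [14, 24]
|AC| ∈ [52/3, 62/3]
|BC| ∈ [37/3, 77/3]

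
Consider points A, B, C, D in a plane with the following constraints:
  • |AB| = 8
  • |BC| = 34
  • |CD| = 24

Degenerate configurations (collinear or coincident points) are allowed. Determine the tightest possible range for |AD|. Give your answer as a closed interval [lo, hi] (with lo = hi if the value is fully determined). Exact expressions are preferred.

|AB| ∈ {8}
|BC| ∈ {34}
|CD| ∈ {24}
|AC| ∈ [26, 42]
|BD| ∈ [10, 58]
|AD| ∈ [2, 66]

|AD| ∈ [2, 66]  (≈ [2.0000, 66.0000])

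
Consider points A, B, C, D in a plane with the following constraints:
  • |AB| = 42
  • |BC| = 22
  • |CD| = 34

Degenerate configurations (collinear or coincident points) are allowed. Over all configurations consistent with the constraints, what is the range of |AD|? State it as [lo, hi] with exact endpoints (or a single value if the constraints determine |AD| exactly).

|AD| ∈ [0, 98]  (≈ [0.0000, 98.0000])

|AB| ∈ {42}
|BC| ∈ {22}
|CD| ∈ {34}
|AC| ∈ [20, 64]
|BD| ∈ [12, 56]
|AD| ∈ [0, 98]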